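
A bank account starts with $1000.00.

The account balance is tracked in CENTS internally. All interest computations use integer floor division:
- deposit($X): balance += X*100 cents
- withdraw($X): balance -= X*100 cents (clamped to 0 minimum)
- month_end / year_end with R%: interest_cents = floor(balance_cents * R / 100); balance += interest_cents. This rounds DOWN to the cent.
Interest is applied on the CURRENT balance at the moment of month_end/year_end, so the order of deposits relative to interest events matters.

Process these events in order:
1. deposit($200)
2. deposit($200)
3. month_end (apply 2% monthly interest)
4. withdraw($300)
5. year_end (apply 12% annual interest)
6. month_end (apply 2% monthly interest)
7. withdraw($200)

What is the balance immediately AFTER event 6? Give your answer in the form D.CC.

After 1 (deposit($200)): balance=$1200.00 total_interest=$0.00
After 2 (deposit($200)): balance=$1400.00 total_interest=$0.00
After 3 (month_end (apply 2% monthly interest)): balance=$1428.00 total_interest=$28.00
After 4 (withdraw($300)): balance=$1128.00 total_interest=$28.00
After 5 (year_end (apply 12% annual interest)): balance=$1263.36 total_interest=$163.36
After 6 (month_end (apply 2% monthly interest)): balance=$1288.62 total_interest=$188.62

Answer: 1288.62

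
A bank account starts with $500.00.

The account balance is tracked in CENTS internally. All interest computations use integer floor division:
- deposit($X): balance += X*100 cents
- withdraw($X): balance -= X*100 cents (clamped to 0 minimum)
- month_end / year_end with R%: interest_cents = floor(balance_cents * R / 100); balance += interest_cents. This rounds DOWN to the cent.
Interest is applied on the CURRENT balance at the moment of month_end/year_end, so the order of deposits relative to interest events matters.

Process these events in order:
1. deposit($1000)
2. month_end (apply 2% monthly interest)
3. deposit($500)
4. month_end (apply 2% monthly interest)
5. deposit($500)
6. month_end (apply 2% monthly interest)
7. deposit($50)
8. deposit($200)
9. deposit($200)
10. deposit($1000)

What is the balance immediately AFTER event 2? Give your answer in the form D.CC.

Answer: 1530.00

Derivation:
After 1 (deposit($1000)): balance=$1500.00 total_interest=$0.00
After 2 (month_end (apply 2% monthly interest)): balance=$1530.00 total_interest=$30.00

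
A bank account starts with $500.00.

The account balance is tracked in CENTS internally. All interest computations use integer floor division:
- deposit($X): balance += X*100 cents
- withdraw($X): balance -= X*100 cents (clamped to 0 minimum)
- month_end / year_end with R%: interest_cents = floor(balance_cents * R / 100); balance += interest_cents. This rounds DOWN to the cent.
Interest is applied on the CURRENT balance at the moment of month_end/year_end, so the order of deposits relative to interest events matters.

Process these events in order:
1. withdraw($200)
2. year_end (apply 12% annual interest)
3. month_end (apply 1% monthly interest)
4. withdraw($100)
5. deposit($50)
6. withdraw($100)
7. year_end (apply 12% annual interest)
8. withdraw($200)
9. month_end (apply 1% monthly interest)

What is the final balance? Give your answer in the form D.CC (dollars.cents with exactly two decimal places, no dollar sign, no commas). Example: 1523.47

After 1 (withdraw($200)): balance=$300.00 total_interest=$0.00
After 2 (year_end (apply 12% annual interest)): balance=$336.00 total_interest=$36.00
After 3 (month_end (apply 1% monthly interest)): balance=$339.36 total_interest=$39.36
After 4 (withdraw($100)): balance=$239.36 total_interest=$39.36
After 5 (deposit($50)): balance=$289.36 total_interest=$39.36
After 6 (withdraw($100)): balance=$189.36 total_interest=$39.36
After 7 (year_end (apply 12% annual interest)): balance=$212.08 total_interest=$62.08
After 8 (withdraw($200)): balance=$12.08 total_interest=$62.08
After 9 (month_end (apply 1% monthly interest)): balance=$12.20 total_interest=$62.20

Answer: 12.20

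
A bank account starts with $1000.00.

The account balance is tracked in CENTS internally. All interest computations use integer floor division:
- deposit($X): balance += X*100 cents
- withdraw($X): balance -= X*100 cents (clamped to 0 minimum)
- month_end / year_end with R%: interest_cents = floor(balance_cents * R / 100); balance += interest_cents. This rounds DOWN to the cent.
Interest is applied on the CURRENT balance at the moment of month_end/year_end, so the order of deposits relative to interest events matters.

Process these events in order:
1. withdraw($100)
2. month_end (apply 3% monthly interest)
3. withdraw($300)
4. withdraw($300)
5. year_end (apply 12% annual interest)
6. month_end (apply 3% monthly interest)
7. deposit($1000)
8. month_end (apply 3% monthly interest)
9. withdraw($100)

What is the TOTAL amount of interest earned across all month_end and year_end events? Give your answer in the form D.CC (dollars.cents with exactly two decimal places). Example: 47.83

Answer: 118.53

Derivation:
After 1 (withdraw($100)): balance=$900.00 total_interest=$0.00
After 2 (month_end (apply 3% monthly interest)): balance=$927.00 total_interest=$27.00
After 3 (withdraw($300)): balance=$627.00 total_interest=$27.00
After 4 (withdraw($300)): balance=$327.00 total_interest=$27.00
After 5 (year_end (apply 12% annual interest)): balance=$366.24 total_interest=$66.24
After 6 (month_end (apply 3% monthly interest)): balance=$377.22 total_interest=$77.22
After 7 (deposit($1000)): balance=$1377.22 total_interest=$77.22
After 8 (month_end (apply 3% monthly interest)): balance=$1418.53 total_interest=$118.53
After 9 (withdraw($100)): balance=$1318.53 total_interest=$118.53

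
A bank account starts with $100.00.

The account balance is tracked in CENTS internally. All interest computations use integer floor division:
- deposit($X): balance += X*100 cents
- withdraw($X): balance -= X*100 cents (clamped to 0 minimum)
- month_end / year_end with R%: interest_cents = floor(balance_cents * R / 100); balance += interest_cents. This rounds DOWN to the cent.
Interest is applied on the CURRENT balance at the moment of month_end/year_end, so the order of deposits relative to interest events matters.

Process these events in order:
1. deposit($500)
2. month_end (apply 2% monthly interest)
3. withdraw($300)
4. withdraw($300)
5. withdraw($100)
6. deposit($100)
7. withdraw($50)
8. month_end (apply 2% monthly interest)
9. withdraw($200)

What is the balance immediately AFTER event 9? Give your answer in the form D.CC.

After 1 (deposit($500)): balance=$600.00 total_interest=$0.00
After 2 (month_end (apply 2% monthly interest)): balance=$612.00 total_interest=$12.00
After 3 (withdraw($300)): balance=$312.00 total_interest=$12.00
After 4 (withdraw($300)): balance=$12.00 total_interest=$12.00
After 5 (withdraw($100)): balance=$0.00 total_interest=$12.00
After 6 (deposit($100)): balance=$100.00 total_interest=$12.00
After 7 (withdraw($50)): balance=$50.00 total_interest=$12.00
After 8 (month_end (apply 2% monthly interest)): balance=$51.00 total_interest=$13.00
After 9 (withdraw($200)): balance=$0.00 total_interest=$13.00

Answer: 0.00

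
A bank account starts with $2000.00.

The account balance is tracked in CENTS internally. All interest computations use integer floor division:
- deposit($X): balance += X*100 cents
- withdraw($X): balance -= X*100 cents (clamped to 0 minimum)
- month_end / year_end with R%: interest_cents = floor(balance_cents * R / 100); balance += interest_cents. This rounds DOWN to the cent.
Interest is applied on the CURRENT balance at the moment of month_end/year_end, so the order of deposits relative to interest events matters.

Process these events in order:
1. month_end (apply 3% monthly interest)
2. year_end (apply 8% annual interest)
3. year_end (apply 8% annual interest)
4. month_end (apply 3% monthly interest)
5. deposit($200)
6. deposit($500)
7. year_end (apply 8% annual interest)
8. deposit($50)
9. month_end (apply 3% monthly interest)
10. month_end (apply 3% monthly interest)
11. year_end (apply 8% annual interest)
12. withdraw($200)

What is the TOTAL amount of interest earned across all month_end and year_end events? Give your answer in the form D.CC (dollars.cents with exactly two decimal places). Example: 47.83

Answer: 1235.94

Derivation:
After 1 (month_end (apply 3% monthly interest)): balance=$2060.00 total_interest=$60.00
After 2 (year_end (apply 8% annual interest)): balance=$2224.80 total_interest=$224.80
After 3 (year_end (apply 8% annual interest)): balance=$2402.78 total_interest=$402.78
After 4 (month_end (apply 3% monthly interest)): balance=$2474.86 total_interest=$474.86
After 5 (deposit($200)): balance=$2674.86 total_interest=$474.86
After 6 (deposit($500)): balance=$3174.86 total_interest=$474.86
After 7 (year_end (apply 8% annual interest)): balance=$3428.84 total_interest=$728.84
After 8 (deposit($50)): balance=$3478.84 total_interest=$728.84
After 9 (month_end (apply 3% monthly interest)): balance=$3583.20 total_interest=$833.20
After 10 (month_end (apply 3% monthly interest)): balance=$3690.69 total_interest=$940.69
After 11 (year_end (apply 8% annual interest)): balance=$3985.94 total_interest=$1235.94
After 12 (withdraw($200)): balance=$3785.94 total_interest=$1235.94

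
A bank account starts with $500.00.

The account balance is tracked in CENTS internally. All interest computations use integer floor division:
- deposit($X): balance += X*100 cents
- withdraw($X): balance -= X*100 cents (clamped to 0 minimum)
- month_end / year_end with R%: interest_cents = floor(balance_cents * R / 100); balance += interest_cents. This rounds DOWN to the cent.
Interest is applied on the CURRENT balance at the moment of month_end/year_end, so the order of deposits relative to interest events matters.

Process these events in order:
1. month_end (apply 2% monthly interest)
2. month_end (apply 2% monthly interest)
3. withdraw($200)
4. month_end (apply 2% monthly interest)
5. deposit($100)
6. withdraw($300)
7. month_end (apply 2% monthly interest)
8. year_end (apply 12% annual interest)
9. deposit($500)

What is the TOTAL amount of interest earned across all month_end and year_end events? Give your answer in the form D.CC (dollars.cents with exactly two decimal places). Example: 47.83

After 1 (month_end (apply 2% monthly interest)): balance=$510.00 total_interest=$10.00
After 2 (month_end (apply 2% monthly interest)): balance=$520.20 total_interest=$20.20
After 3 (withdraw($200)): balance=$320.20 total_interest=$20.20
After 4 (month_end (apply 2% monthly interest)): balance=$326.60 total_interest=$26.60
After 5 (deposit($100)): balance=$426.60 total_interest=$26.60
After 6 (withdraw($300)): balance=$126.60 total_interest=$26.60
After 7 (month_end (apply 2% monthly interest)): balance=$129.13 total_interest=$29.13
After 8 (year_end (apply 12% annual interest)): balance=$144.62 total_interest=$44.62
After 9 (deposit($500)): balance=$644.62 total_interest=$44.62

Answer: 44.62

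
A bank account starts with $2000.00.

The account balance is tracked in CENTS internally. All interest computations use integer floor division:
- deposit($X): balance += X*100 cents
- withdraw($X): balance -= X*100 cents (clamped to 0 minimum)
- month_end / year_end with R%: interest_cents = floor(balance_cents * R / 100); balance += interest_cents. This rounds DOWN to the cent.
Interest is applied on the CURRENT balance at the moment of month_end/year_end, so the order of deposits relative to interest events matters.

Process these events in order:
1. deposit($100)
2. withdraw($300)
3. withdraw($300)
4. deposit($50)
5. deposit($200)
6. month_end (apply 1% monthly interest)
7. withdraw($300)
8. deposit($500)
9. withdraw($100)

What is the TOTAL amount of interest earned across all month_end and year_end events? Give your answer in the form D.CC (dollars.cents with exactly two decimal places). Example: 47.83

Answer: 17.50

Derivation:
After 1 (deposit($100)): balance=$2100.00 total_interest=$0.00
After 2 (withdraw($300)): balance=$1800.00 total_interest=$0.00
After 3 (withdraw($300)): balance=$1500.00 total_interest=$0.00
After 4 (deposit($50)): balance=$1550.00 total_interest=$0.00
After 5 (deposit($200)): balance=$1750.00 total_interest=$0.00
After 6 (month_end (apply 1% monthly interest)): balance=$1767.50 total_interest=$17.50
After 7 (withdraw($300)): balance=$1467.50 total_interest=$17.50
After 8 (deposit($500)): balance=$1967.50 total_interest=$17.50
After 9 (withdraw($100)): balance=$1867.50 total_interest=$17.50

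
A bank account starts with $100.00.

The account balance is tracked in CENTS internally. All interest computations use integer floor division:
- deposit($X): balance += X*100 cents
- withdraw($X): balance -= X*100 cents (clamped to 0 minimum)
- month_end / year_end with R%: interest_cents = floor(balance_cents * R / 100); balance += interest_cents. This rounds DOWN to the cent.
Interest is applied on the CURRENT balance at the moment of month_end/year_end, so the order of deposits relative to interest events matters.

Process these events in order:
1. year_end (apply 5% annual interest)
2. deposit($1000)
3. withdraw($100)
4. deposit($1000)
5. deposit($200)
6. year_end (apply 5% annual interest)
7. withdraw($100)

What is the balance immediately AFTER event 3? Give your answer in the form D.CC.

After 1 (year_end (apply 5% annual interest)): balance=$105.00 total_interest=$5.00
After 2 (deposit($1000)): balance=$1105.00 total_interest=$5.00
After 3 (withdraw($100)): balance=$1005.00 total_interest=$5.00

Answer: 1005.00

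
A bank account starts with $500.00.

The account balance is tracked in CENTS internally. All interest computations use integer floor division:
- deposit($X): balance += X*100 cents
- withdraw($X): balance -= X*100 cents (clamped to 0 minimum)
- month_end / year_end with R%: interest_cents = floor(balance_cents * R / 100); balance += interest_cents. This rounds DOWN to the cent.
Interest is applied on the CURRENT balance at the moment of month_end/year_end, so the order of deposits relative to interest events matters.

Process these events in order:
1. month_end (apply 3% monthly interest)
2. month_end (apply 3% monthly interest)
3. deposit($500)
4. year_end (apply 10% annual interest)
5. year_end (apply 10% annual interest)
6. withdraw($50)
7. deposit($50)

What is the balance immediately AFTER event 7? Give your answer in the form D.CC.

Answer: 1246.83

Derivation:
After 1 (month_end (apply 3% monthly interest)): balance=$515.00 total_interest=$15.00
After 2 (month_end (apply 3% monthly interest)): balance=$530.45 total_interest=$30.45
After 3 (deposit($500)): balance=$1030.45 total_interest=$30.45
After 4 (year_end (apply 10% annual interest)): balance=$1133.49 total_interest=$133.49
After 5 (year_end (apply 10% annual interest)): balance=$1246.83 total_interest=$246.83
After 6 (withdraw($50)): balance=$1196.83 total_interest=$246.83
After 7 (deposit($50)): balance=$1246.83 total_interest=$246.83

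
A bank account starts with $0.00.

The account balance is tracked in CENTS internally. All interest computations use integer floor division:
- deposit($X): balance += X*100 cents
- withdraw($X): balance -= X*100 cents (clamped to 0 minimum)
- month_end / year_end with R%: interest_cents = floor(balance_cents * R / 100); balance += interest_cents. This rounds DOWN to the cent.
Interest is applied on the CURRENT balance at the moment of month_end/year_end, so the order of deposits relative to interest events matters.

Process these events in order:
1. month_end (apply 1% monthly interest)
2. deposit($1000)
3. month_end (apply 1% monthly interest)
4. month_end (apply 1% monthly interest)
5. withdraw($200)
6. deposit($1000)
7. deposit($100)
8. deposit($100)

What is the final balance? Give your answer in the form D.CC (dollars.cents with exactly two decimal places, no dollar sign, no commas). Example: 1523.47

Answer: 2020.10

Derivation:
After 1 (month_end (apply 1% monthly interest)): balance=$0.00 total_interest=$0.00
After 2 (deposit($1000)): balance=$1000.00 total_interest=$0.00
After 3 (month_end (apply 1% monthly interest)): balance=$1010.00 total_interest=$10.00
After 4 (month_end (apply 1% monthly interest)): balance=$1020.10 total_interest=$20.10
After 5 (withdraw($200)): balance=$820.10 total_interest=$20.10
After 6 (deposit($1000)): balance=$1820.10 total_interest=$20.10
After 7 (deposit($100)): balance=$1920.10 total_interest=$20.10
After 8 (deposit($100)): balance=$2020.10 total_interest=$20.10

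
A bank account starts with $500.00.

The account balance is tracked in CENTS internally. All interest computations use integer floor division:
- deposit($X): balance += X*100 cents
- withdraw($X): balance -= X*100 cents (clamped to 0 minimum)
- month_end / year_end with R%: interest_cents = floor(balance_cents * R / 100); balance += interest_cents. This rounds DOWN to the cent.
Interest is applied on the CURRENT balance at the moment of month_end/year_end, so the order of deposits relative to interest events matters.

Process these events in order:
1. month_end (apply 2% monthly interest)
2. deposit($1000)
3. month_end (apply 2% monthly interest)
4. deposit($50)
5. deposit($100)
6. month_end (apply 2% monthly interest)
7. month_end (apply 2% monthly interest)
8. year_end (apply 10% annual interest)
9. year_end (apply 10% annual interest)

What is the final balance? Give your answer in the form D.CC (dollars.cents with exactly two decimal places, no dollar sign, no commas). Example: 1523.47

Answer: 2127.75

Derivation:
After 1 (month_end (apply 2% monthly interest)): balance=$510.00 total_interest=$10.00
After 2 (deposit($1000)): balance=$1510.00 total_interest=$10.00
After 3 (month_end (apply 2% monthly interest)): balance=$1540.20 total_interest=$40.20
After 4 (deposit($50)): balance=$1590.20 total_interest=$40.20
After 5 (deposit($100)): balance=$1690.20 total_interest=$40.20
After 6 (month_end (apply 2% monthly interest)): balance=$1724.00 total_interest=$74.00
After 7 (month_end (apply 2% monthly interest)): balance=$1758.48 total_interest=$108.48
After 8 (year_end (apply 10% annual interest)): balance=$1934.32 total_interest=$284.32
After 9 (year_end (apply 10% annual interest)): balance=$2127.75 total_interest=$477.75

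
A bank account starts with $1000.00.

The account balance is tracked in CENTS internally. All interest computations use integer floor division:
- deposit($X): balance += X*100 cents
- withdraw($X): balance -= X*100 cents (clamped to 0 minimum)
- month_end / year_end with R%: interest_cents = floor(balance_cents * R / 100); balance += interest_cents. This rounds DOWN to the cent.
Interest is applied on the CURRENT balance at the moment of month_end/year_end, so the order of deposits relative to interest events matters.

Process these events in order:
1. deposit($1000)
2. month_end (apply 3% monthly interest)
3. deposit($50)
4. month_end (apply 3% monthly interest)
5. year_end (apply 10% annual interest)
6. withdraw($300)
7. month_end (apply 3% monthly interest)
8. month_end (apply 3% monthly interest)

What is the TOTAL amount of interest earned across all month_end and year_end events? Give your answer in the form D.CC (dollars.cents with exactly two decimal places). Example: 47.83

Answer: 467.94

Derivation:
After 1 (deposit($1000)): balance=$2000.00 total_interest=$0.00
After 2 (month_end (apply 3% monthly interest)): balance=$2060.00 total_interest=$60.00
After 3 (deposit($50)): balance=$2110.00 total_interest=$60.00
After 4 (month_end (apply 3% monthly interest)): balance=$2173.30 total_interest=$123.30
After 5 (year_end (apply 10% annual interest)): balance=$2390.63 total_interest=$340.63
After 6 (withdraw($300)): balance=$2090.63 total_interest=$340.63
After 7 (month_end (apply 3% monthly interest)): balance=$2153.34 total_interest=$403.34
After 8 (month_end (apply 3% monthly interest)): balance=$2217.94 total_interest=$467.94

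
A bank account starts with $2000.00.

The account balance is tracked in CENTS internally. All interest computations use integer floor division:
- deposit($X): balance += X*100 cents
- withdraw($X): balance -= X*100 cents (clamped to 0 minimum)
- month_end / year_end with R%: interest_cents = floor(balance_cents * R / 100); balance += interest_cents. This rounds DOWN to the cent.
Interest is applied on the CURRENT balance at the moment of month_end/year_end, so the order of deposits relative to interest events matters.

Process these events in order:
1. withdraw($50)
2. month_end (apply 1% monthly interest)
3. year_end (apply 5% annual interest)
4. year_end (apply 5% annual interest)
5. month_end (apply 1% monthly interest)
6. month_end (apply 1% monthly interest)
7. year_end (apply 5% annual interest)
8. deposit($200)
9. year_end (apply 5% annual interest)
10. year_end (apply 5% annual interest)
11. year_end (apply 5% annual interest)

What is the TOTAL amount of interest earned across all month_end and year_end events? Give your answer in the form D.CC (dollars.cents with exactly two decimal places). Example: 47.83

After 1 (withdraw($50)): balance=$1950.00 total_interest=$0.00
After 2 (month_end (apply 1% monthly interest)): balance=$1969.50 total_interest=$19.50
After 3 (year_end (apply 5% annual interest)): balance=$2067.97 total_interest=$117.97
After 4 (year_end (apply 5% annual interest)): balance=$2171.36 total_interest=$221.36
After 5 (month_end (apply 1% monthly interest)): balance=$2193.07 total_interest=$243.07
After 6 (month_end (apply 1% monthly interest)): balance=$2215.00 total_interest=$265.00
After 7 (year_end (apply 5% annual interest)): balance=$2325.75 total_interest=$375.75
After 8 (deposit($200)): balance=$2525.75 total_interest=$375.75
After 9 (year_end (apply 5% annual interest)): balance=$2652.03 total_interest=$502.03
After 10 (year_end (apply 5% annual interest)): balance=$2784.63 total_interest=$634.63
After 11 (year_end (apply 5% annual interest)): balance=$2923.86 total_interest=$773.86

Answer: 773.86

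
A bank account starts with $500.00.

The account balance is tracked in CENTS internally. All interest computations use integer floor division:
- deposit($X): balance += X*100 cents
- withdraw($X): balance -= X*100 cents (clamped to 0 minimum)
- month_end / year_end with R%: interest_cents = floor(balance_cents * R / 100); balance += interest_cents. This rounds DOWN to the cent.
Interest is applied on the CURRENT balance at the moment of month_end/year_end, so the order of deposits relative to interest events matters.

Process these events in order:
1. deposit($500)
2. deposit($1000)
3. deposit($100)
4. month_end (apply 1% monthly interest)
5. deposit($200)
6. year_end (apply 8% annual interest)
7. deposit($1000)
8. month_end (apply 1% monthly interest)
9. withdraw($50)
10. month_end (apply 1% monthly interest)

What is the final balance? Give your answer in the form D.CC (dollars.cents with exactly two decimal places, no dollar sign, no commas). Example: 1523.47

After 1 (deposit($500)): balance=$1000.00 total_interest=$0.00
After 2 (deposit($1000)): balance=$2000.00 total_interest=$0.00
After 3 (deposit($100)): balance=$2100.00 total_interest=$0.00
After 4 (month_end (apply 1% monthly interest)): balance=$2121.00 total_interest=$21.00
After 5 (deposit($200)): balance=$2321.00 total_interest=$21.00
After 6 (year_end (apply 8% annual interest)): balance=$2506.68 total_interest=$206.68
After 7 (deposit($1000)): balance=$3506.68 total_interest=$206.68
After 8 (month_end (apply 1% monthly interest)): balance=$3541.74 total_interest=$241.74
After 9 (withdraw($50)): balance=$3491.74 total_interest=$241.74
After 10 (month_end (apply 1% monthly interest)): balance=$3526.65 total_interest=$276.65

Answer: 3526.65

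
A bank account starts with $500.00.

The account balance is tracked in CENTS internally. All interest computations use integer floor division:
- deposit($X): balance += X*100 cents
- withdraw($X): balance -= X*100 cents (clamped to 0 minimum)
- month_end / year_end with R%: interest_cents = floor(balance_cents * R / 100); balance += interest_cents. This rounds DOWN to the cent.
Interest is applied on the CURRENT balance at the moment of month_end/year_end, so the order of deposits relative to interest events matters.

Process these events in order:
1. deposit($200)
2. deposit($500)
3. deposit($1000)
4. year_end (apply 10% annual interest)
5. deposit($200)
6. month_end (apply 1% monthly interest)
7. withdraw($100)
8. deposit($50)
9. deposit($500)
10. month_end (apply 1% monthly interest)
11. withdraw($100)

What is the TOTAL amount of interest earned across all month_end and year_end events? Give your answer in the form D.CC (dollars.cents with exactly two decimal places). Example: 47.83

Answer: 277.16

Derivation:
After 1 (deposit($200)): balance=$700.00 total_interest=$0.00
After 2 (deposit($500)): balance=$1200.00 total_interest=$0.00
After 3 (deposit($1000)): balance=$2200.00 total_interest=$0.00
After 4 (year_end (apply 10% annual interest)): balance=$2420.00 total_interest=$220.00
After 5 (deposit($200)): balance=$2620.00 total_interest=$220.00
After 6 (month_end (apply 1% monthly interest)): balance=$2646.20 total_interest=$246.20
After 7 (withdraw($100)): balance=$2546.20 total_interest=$246.20
After 8 (deposit($50)): balance=$2596.20 total_interest=$246.20
After 9 (deposit($500)): balance=$3096.20 total_interest=$246.20
After 10 (month_end (apply 1% monthly interest)): balance=$3127.16 total_interest=$277.16
After 11 (withdraw($100)): balance=$3027.16 total_interest=$277.16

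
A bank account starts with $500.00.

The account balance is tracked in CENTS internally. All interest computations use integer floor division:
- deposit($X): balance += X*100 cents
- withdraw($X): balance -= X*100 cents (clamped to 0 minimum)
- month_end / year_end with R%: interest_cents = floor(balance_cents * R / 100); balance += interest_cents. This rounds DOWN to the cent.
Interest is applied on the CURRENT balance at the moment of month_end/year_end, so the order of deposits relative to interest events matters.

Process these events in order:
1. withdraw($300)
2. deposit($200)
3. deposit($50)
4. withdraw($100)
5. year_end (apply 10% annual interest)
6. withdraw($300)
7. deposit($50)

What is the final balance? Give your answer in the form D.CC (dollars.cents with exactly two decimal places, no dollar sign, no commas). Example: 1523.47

Answer: 135.00

Derivation:
After 1 (withdraw($300)): balance=$200.00 total_interest=$0.00
After 2 (deposit($200)): balance=$400.00 total_interest=$0.00
After 3 (deposit($50)): balance=$450.00 total_interest=$0.00
After 4 (withdraw($100)): balance=$350.00 total_interest=$0.00
After 5 (year_end (apply 10% annual interest)): balance=$385.00 total_interest=$35.00
After 6 (withdraw($300)): balance=$85.00 total_interest=$35.00
After 7 (deposit($50)): balance=$135.00 total_interest=$35.00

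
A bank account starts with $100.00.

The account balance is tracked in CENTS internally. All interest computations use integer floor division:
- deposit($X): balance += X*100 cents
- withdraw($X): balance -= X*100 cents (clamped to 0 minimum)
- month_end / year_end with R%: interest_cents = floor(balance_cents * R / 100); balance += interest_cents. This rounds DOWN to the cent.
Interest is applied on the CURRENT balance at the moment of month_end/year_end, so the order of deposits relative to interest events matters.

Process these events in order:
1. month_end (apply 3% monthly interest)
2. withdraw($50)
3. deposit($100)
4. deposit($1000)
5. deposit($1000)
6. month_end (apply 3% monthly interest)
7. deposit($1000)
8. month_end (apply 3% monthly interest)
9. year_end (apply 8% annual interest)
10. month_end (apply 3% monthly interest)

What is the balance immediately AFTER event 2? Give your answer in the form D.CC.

After 1 (month_end (apply 3% monthly interest)): balance=$103.00 total_interest=$3.00
After 2 (withdraw($50)): balance=$53.00 total_interest=$3.00

Answer: 53.00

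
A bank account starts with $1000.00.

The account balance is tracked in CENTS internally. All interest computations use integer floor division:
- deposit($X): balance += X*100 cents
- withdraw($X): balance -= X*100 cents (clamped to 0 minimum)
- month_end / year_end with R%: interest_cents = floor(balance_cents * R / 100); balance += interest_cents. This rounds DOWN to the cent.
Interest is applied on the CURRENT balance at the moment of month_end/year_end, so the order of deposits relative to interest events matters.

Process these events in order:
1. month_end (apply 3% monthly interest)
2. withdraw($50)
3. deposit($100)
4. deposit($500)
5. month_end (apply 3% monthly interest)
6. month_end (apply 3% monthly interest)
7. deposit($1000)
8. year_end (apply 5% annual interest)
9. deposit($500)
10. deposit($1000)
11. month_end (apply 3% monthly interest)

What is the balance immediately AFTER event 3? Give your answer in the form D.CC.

After 1 (month_end (apply 3% monthly interest)): balance=$1030.00 total_interest=$30.00
After 2 (withdraw($50)): balance=$980.00 total_interest=$30.00
After 3 (deposit($100)): balance=$1080.00 total_interest=$30.00

Answer: 1080.00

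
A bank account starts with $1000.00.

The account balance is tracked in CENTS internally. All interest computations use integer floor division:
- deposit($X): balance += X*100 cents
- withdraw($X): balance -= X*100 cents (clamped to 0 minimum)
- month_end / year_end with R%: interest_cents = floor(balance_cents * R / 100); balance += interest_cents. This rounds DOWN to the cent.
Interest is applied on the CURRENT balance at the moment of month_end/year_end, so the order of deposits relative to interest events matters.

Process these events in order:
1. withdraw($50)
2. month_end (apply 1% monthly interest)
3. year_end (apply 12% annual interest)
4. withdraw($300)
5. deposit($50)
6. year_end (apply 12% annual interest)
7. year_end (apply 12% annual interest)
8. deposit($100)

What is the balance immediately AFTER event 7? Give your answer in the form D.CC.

After 1 (withdraw($50)): balance=$950.00 total_interest=$0.00
After 2 (month_end (apply 1% monthly interest)): balance=$959.50 total_interest=$9.50
After 3 (year_end (apply 12% annual interest)): balance=$1074.64 total_interest=$124.64
After 4 (withdraw($300)): balance=$774.64 total_interest=$124.64
After 5 (deposit($50)): balance=$824.64 total_interest=$124.64
After 6 (year_end (apply 12% annual interest)): balance=$923.59 total_interest=$223.59
After 7 (year_end (apply 12% annual interest)): balance=$1034.42 total_interest=$334.42

Answer: 1034.42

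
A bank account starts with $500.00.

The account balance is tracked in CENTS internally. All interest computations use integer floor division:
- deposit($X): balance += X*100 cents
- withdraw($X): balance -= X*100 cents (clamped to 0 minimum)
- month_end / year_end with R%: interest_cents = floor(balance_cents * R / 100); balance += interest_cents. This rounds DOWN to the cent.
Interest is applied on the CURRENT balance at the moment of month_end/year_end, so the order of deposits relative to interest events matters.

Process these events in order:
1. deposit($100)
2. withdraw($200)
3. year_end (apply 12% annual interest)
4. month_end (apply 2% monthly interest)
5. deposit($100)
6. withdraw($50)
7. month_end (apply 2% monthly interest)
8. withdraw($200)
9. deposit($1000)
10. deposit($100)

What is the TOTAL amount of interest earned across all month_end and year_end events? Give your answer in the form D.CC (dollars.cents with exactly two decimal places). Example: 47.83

After 1 (deposit($100)): balance=$600.00 total_interest=$0.00
After 2 (withdraw($200)): balance=$400.00 total_interest=$0.00
After 3 (year_end (apply 12% annual interest)): balance=$448.00 total_interest=$48.00
After 4 (month_end (apply 2% monthly interest)): balance=$456.96 total_interest=$56.96
After 5 (deposit($100)): balance=$556.96 total_interest=$56.96
After 6 (withdraw($50)): balance=$506.96 total_interest=$56.96
After 7 (month_end (apply 2% monthly interest)): balance=$517.09 total_interest=$67.09
After 8 (withdraw($200)): balance=$317.09 total_interest=$67.09
After 9 (deposit($1000)): balance=$1317.09 total_interest=$67.09
After 10 (deposit($100)): balance=$1417.09 total_interest=$67.09

Answer: 67.09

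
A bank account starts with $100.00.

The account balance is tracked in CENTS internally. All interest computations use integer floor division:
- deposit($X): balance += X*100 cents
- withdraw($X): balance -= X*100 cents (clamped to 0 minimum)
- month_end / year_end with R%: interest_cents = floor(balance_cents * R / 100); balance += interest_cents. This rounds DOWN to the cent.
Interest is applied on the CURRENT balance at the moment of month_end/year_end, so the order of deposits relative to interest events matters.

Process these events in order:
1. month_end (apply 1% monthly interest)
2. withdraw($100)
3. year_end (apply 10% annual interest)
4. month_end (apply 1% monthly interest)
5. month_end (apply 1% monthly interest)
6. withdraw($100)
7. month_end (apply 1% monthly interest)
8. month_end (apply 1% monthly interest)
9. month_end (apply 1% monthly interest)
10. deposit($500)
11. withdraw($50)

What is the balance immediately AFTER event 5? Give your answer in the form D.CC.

After 1 (month_end (apply 1% monthly interest)): balance=$101.00 total_interest=$1.00
After 2 (withdraw($100)): balance=$1.00 total_interest=$1.00
After 3 (year_end (apply 10% annual interest)): balance=$1.10 total_interest=$1.10
After 4 (month_end (apply 1% monthly interest)): balance=$1.11 total_interest=$1.11
After 5 (month_end (apply 1% monthly interest)): balance=$1.12 total_interest=$1.12

Answer: 1.12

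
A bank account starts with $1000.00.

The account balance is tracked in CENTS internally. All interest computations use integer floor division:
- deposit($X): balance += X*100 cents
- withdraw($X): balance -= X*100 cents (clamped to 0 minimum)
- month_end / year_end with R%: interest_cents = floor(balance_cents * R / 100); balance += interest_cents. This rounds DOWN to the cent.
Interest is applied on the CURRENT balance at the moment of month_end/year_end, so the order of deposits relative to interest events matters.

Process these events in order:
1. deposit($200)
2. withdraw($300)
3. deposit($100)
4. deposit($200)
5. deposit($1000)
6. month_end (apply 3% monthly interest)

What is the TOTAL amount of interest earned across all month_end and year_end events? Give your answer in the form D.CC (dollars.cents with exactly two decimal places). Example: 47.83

After 1 (deposit($200)): balance=$1200.00 total_interest=$0.00
After 2 (withdraw($300)): balance=$900.00 total_interest=$0.00
After 3 (deposit($100)): balance=$1000.00 total_interest=$0.00
After 4 (deposit($200)): balance=$1200.00 total_interest=$0.00
After 5 (deposit($1000)): balance=$2200.00 total_interest=$0.00
After 6 (month_end (apply 3% monthly interest)): balance=$2266.00 total_interest=$66.00

Answer: 66.00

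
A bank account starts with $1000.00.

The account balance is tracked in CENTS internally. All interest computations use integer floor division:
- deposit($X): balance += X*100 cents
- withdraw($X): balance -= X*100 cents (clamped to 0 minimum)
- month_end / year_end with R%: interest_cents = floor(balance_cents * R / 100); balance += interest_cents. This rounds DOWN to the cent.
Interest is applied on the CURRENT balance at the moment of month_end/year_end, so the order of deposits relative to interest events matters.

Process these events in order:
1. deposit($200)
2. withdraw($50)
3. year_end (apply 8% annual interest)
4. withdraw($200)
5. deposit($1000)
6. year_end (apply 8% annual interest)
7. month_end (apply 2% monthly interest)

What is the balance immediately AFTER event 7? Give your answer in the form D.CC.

After 1 (deposit($200)): balance=$1200.00 total_interest=$0.00
After 2 (withdraw($50)): balance=$1150.00 total_interest=$0.00
After 3 (year_end (apply 8% annual interest)): balance=$1242.00 total_interest=$92.00
After 4 (withdraw($200)): balance=$1042.00 total_interest=$92.00
After 5 (deposit($1000)): balance=$2042.00 total_interest=$92.00
After 6 (year_end (apply 8% annual interest)): balance=$2205.36 total_interest=$255.36
After 7 (month_end (apply 2% monthly interest)): balance=$2249.46 total_interest=$299.46

Answer: 2249.46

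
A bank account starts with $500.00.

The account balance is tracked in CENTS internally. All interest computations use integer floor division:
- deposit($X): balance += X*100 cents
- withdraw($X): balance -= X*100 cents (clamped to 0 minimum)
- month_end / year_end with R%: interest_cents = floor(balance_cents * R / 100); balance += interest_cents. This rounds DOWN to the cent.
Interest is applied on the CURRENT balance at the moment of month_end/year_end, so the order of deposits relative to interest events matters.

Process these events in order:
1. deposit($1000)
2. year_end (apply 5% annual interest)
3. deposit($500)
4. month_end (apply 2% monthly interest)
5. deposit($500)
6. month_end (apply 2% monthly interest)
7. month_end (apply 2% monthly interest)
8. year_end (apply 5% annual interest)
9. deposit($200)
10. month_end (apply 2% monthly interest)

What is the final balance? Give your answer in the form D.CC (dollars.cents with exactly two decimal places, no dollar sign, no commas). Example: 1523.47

Answer: 3119.47

Derivation:
After 1 (deposit($1000)): balance=$1500.00 total_interest=$0.00
After 2 (year_end (apply 5% annual interest)): balance=$1575.00 total_interest=$75.00
After 3 (deposit($500)): balance=$2075.00 total_interest=$75.00
After 4 (month_end (apply 2% monthly interest)): balance=$2116.50 total_interest=$116.50
After 5 (deposit($500)): balance=$2616.50 total_interest=$116.50
After 6 (month_end (apply 2% monthly interest)): balance=$2668.83 total_interest=$168.83
After 7 (month_end (apply 2% monthly interest)): balance=$2722.20 total_interest=$222.20
After 8 (year_end (apply 5% annual interest)): balance=$2858.31 total_interest=$358.31
After 9 (deposit($200)): balance=$3058.31 total_interest=$358.31
After 10 (month_end (apply 2% monthly interest)): balance=$3119.47 total_interest=$419.47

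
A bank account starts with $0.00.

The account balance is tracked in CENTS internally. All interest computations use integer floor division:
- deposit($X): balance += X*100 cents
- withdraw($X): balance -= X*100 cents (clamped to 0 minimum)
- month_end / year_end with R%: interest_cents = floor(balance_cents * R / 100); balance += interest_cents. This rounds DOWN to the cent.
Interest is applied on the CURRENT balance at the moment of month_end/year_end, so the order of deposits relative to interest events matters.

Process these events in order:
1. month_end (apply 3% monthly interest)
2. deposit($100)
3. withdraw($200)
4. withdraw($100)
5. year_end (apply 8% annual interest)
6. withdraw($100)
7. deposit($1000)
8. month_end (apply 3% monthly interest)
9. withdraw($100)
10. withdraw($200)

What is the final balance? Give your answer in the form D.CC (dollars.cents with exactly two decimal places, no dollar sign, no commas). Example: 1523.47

Answer: 730.00

Derivation:
After 1 (month_end (apply 3% monthly interest)): balance=$0.00 total_interest=$0.00
After 2 (deposit($100)): balance=$100.00 total_interest=$0.00
After 3 (withdraw($200)): balance=$0.00 total_interest=$0.00
After 4 (withdraw($100)): balance=$0.00 total_interest=$0.00
After 5 (year_end (apply 8% annual interest)): balance=$0.00 total_interest=$0.00
After 6 (withdraw($100)): balance=$0.00 total_interest=$0.00
After 7 (deposit($1000)): balance=$1000.00 total_interest=$0.00
After 8 (month_end (apply 3% monthly interest)): balance=$1030.00 total_interest=$30.00
After 9 (withdraw($100)): balance=$930.00 total_interest=$30.00
After 10 (withdraw($200)): balance=$730.00 total_interest=$30.00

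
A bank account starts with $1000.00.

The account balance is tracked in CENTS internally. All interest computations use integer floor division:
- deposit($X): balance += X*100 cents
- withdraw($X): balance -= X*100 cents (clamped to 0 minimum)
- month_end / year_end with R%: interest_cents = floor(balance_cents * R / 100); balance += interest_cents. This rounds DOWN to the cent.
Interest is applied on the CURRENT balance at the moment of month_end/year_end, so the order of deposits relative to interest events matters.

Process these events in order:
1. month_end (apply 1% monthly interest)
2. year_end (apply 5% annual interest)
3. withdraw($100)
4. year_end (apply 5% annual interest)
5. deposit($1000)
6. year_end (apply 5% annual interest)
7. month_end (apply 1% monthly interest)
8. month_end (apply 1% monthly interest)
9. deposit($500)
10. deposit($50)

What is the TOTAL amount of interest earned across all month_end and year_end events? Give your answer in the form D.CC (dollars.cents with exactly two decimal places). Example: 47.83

Answer: 251.32

Derivation:
After 1 (month_end (apply 1% monthly interest)): balance=$1010.00 total_interest=$10.00
After 2 (year_end (apply 5% annual interest)): balance=$1060.50 total_interest=$60.50
After 3 (withdraw($100)): balance=$960.50 total_interest=$60.50
After 4 (year_end (apply 5% annual interest)): balance=$1008.52 total_interest=$108.52
After 5 (deposit($1000)): balance=$2008.52 total_interest=$108.52
After 6 (year_end (apply 5% annual interest)): balance=$2108.94 total_interest=$208.94
After 7 (month_end (apply 1% monthly interest)): balance=$2130.02 total_interest=$230.02
After 8 (month_end (apply 1% monthly interest)): balance=$2151.32 total_interest=$251.32
After 9 (deposit($500)): balance=$2651.32 total_interest=$251.32
After 10 (deposit($50)): balance=$2701.32 total_interest=$251.32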